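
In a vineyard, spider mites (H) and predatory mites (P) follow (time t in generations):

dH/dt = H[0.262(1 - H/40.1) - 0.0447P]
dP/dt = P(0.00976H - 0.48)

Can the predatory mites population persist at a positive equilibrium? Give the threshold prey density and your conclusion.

Threshold H = 49.2; K < 49.2, so no, the predator goes extinct.

The predator equation gives dP/dt > 0 only when H > 0.48/0.00976 = 49.2.
Without the predator, H → K = 40.1. Since 40.1 < 49.2, the predator cannot invade.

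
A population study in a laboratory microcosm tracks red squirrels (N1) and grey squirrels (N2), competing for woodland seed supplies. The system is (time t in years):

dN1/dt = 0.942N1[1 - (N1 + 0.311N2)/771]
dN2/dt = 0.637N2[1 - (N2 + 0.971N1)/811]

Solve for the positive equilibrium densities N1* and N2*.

N1* ≈ 743, N2* ≈ 89.3

Setting both brackets to zero gives the nullclines N1 + 0.311N2 = 771 and 0.971N1 + N2 = 811.
Substituting N2 = 811 - 0.971N1 into the first: N1(1 - 0.311·0.971) = 771 - 0.311·811.
So N1* = 519/0.698 = 743, and then N2* = 811 - 0.971·743 = 89.3.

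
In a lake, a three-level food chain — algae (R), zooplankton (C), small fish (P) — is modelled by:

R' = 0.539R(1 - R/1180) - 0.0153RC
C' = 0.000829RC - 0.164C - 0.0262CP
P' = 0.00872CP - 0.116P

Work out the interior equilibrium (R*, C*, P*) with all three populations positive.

R* ≈ 734, C* ≈ 13.3, P* ≈ 17

From dP/dt = 0: 0.00872C* = 0.116, so C* = 13.3.
From dR/dt = 0: 0.539(1 - R*/1180) = 0.0153·13.3, giving R* = 1180·(1 - 0.378) = 734.
From dC/dt = 0: 0.000829·734 - 0.164 = 0.0262P*, so P* = 0.445/0.0262 = 17.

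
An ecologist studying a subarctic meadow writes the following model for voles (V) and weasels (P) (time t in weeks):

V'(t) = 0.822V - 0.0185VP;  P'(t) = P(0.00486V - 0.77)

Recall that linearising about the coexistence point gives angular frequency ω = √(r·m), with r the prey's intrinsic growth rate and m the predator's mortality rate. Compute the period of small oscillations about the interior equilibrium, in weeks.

T ≈ 7.9 weeks

Here r = 0.822 and m = 0.77, so r·m = 0.633.
ω = √0.633 = 0.796 per week, hence T = 2π/ω ≈ 7.9 weeks.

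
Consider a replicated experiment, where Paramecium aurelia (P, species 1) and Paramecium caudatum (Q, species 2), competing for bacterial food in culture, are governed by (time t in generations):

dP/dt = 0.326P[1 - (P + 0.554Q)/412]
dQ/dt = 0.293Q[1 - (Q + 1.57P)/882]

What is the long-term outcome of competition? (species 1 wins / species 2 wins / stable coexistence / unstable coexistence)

species 2 excludes species 1

Compare the nullcline intercepts: K1/α12 = 412/0.554 = 744 < K2 = 882; K2/α21 = 882/1.57 = 562 > K1 = 412.
Since the inequalities point opposite ways, species 2 can invade but species 1 cannot.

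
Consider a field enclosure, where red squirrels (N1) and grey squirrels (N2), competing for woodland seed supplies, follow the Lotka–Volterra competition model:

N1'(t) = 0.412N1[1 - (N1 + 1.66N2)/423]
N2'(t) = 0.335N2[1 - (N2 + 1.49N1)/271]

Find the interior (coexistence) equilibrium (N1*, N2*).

N1* ≈ 18.2, N2* ≈ 244

Setting both brackets to zero gives the nullclines N1 + 1.66N2 = 423 and 1.49N1 + N2 = 271.
Substituting N2 = 271 - 1.49N1 into the first: N1(1 - 1.66·1.49) = 423 - 1.66·271.
So N1* = -26.9/-1.47 = 18.2, and then N2* = 271 - 1.49·18.2 = 244.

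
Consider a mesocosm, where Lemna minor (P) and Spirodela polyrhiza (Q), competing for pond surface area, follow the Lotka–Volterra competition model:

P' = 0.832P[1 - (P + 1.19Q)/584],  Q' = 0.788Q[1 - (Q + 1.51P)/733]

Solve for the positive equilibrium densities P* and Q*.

P* ≈ 362, Q* ≈ 187

Setting both brackets to zero gives the nullclines P + 1.19Q = 584 and 1.51P + Q = 733.
Substituting Q = 733 - 1.51P into the first: P(1 - 1.19·1.51) = 584 - 1.19·733.
So P* = -288/-0.797 = 362, and then Q* = 733 - 1.51·362 = 187.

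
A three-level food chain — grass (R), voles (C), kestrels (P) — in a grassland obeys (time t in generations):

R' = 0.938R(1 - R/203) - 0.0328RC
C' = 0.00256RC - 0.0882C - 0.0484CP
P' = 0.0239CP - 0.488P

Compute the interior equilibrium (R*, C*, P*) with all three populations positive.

From dP/dt = 0: 0.0239C* = 0.488, so C* = 20.4.
From dR/dt = 0: 0.938(1 - R*/203) = 0.0328·20.4, giving R* = 203·(1 - 0.714) = 58.1.
From dC/dt = 0: 0.00256·58.1 - 0.0882 = 0.0484P*, so P* = 0.0604/0.0484 = 1.25.

R* ≈ 58.1, C* ≈ 20.4, P* ≈ 1.25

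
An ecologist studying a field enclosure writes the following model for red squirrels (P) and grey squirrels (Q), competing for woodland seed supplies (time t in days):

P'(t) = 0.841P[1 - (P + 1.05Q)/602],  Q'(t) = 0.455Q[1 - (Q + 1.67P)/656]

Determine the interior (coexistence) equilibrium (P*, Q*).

Setting both brackets to zero gives the nullclines P + 1.05Q = 602 and 1.67P + Q = 656.
Substituting Q = 656 - 1.67P into the first: P(1 - 1.05·1.67) = 602 - 1.05·656.
So P* = -86.8/-0.754 = 115, and then Q* = 656 - 1.67·115 = 464.

P* ≈ 115, Q* ≈ 464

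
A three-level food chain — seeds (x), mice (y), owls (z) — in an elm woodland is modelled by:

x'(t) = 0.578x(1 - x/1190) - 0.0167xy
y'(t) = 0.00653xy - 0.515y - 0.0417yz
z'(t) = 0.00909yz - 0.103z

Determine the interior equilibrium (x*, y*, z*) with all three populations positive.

x* ≈ 800, y* ≈ 11.3, z* ≈ 113

From dz/dt = 0: 0.00909y* = 0.103, so y* = 11.3.
From dx/dt = 0: 0.578(1 - x*/1190) = 0.0167·11.3, giving x* = 1190·(1 - 0.327) = 800.
From dy/dt = 0: 0.00653·800 - 0.515 = 0.0417z*, so z* = 4.71/0.0417 = 113.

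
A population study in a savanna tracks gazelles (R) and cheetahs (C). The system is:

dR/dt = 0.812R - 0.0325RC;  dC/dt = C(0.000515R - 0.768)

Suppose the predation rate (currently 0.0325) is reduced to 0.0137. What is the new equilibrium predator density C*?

At the interior fixed point, setting dR/dt = 0 with R > 0 fixes C* = (prey growth rate)/(RC coefficient) — independent of the other coefficients.
With the change, C* = 0.812/0.0137 = 59.3; it rises from 25.

C* ≈ 59.3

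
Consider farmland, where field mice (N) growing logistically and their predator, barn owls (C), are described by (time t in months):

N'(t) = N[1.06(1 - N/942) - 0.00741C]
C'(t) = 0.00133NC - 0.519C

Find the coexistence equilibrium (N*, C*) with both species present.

From dC/dt = 0 with C > 0: 0.00133N* = 0.519, so N* = 390.
Substitute into dN/dt = 0: 1.06(1 - 390/942) = 0.00741C*.
The bracket is 0.586, giving C* = 0.621/0.00741 = 83.8.

N* ≈ 390, C* ≈ 83.8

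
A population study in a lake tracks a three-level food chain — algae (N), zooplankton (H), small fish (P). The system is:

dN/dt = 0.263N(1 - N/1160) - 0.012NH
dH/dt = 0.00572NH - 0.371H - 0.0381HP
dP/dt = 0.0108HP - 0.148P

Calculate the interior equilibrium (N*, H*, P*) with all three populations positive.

From dP/dt = 0: 0.0108H* = 0.148, so H* = 13.7.
From dN/dt = 0: 0.263(1 - N*/1160) = 0.012·13.7, giving N* = 1160·(1 - 0.625) = 435.
From dH/dt = 0: 0.00572·435 - 0.371 = 0.0381P*, so P* = 2.12/0.0381 = 55.5.

N* ≈ 435, H* ≈ 13.7, P* ≈ 55.5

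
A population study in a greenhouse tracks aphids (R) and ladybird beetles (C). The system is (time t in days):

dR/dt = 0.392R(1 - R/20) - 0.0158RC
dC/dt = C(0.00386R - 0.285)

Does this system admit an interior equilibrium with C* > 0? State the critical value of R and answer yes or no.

Threshold R = 73.8; K < 73.8, so no, the predator goes extinct.

The predator equation gives dC/dt > 0 only when R > 0.285/0.00386 = 73.8.
Without the predator, R → K = 20. Since 20 < 73.8, the predator cannot invade.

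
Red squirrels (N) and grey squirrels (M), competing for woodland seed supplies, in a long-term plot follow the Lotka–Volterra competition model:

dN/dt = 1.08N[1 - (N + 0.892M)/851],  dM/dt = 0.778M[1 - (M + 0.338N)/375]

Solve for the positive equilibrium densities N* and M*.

N* ≈ 739, M* ≈ 125

Setting both brackets to zero gives the nullclines N + 0.892M = 851 and 0.338N + M = 375.
Substituting M = 375 - 0.338N into the first: N(1 - 0.892·0.338) = 851 - 0.892·375.
So N* = 516/0.699 = 739, and then M* = 375 - 0.338·739 = 125.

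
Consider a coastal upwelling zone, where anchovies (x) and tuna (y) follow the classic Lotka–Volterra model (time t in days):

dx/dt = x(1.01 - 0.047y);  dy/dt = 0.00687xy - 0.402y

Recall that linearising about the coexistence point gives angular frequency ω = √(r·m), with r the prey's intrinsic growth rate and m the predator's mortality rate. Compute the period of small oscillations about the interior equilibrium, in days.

Here r = 1.01 and m = 0.402, so r·m = 0.406.
ω = √0.406 = 0.637 per day, hence T = 2π/ω ≈ 9.86 days.

T ≈ 9.86 days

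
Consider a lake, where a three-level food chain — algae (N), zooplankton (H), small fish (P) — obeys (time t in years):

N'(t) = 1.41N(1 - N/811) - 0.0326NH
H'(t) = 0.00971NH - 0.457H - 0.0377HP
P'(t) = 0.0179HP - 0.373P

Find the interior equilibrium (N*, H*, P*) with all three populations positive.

N* ≈ 420, H* ≈ 20.8, P* ≈ 96.1

From dP/dt = 0: 0.0179H* = 0.373, so H* = 20.8.
From dN/dt = 0: 1.41(1 - N*/811) = 0.0326·20.8, giving N* = 811·(1 - 0.482) = 420.
From dH/dt = 0: 0.00971·420 - 0.457 = 0.0377P*, so P* = 3.62/0.0377 = 96.1.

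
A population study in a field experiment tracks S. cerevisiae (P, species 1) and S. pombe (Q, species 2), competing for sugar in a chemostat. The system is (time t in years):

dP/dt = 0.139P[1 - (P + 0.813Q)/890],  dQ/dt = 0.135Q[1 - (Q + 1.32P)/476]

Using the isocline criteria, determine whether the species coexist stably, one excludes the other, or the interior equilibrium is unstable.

Compare the nullcline intercepts: K1/α12 = 890/0.813 = 1090 > K2 = 476; K2/α21 = 476/1.32 = 361 < K1 = 890.
Since the inequalities point opposite ways, species 1 can invade but species 2 cannot.

species 1 excludes species 2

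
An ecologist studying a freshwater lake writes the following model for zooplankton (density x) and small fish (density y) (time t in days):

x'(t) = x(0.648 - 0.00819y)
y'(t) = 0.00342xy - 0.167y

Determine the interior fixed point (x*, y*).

Set dy/dt = 0 with y > 0: 0.00342x - 0.167 = 0, so x* = 0.167/0.00342 = 48.8.
Set dx/dt = 0 with x > 0: 0.648 - 0.00819y = 0, so y* = 0.648/0.00819 = 79.1.

x* ≈ 48.8, y* ≈ 79.1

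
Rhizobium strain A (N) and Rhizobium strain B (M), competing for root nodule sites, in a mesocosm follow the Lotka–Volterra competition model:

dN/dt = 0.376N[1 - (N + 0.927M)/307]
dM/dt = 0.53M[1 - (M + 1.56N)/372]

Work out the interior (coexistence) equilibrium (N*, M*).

N* ≈ 84.8, M* ≈ 240

Setting both brackets to zero gives the nullclines N + 0.927M = 307 and 1.56N + M = 372.
Substituting M = 372 - 1.56N into the first: N(1 - 0.927·1.56) = 307 - 0.927·372.
So N* = -37.8/-0.446 = 84.8, and then M* = 372 - 1.56·84.8 = 240.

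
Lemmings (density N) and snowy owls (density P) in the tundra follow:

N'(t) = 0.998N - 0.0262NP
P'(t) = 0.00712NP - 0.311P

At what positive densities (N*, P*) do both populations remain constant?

Set dP/dt = 0 with P > 0: 0.00712N - 0.311 = 0, so N* = 0.311/0.00712 = 43.7.
Set dN/dt = 0 with N > 0: 0.998 - 0.0262P = 0, so P* = 0.998/0.0262 = 38.1.

N* ≈ 43.7, P* ≈ 38.1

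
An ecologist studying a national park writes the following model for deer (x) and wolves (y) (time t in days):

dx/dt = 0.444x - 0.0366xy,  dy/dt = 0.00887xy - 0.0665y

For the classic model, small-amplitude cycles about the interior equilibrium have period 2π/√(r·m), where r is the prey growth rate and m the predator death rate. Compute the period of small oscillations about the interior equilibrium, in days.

Here r = 0.444 and m = 0.0665, so r·m = 0.0295.
ω = √0.0295 = 0.172 per day, hence T = 2π/ω ≈ 36.6 days.

T ≈ 36.6 days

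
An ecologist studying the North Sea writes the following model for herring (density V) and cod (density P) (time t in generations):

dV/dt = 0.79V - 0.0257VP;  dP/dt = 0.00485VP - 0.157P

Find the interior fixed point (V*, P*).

Set dP/dt = 0 with P > 0: 0.00485V - 0.157 = 0, so V* = 0.157/0.00485 = 32.4.
Set dV/dt = 0 with V > 0: 0.79 - 0.0257P = 0, so P* = 0.79/0.0257 = 30.7.

V* ≈ 32.4, P* ≈ 30.7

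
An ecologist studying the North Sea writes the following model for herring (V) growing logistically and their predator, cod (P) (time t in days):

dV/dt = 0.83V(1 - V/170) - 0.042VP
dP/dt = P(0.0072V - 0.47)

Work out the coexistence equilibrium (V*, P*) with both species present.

From dP/dt = 0 with P > 0: 0.0072V* = 0.47, so V* = 65.3.
Substitute into dV/dt = 0: 0.83(1 - 65.3/170) = 0.042P*.
The bracket is 0.616, giving P* = 0.511/0.042 = 12.2.

V* ≈ 65.3, P* ≈ 12.2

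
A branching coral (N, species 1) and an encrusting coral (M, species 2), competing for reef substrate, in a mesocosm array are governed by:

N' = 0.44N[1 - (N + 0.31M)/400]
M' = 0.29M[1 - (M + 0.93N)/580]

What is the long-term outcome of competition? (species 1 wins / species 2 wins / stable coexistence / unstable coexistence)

Compare the nullcline intercepts: K1/α12 = 400/0.31 = 1290 > K2 = 580; K2/α21 = 580/0.93 = 624 > K1 = 400.
Since both inequalities hold, each species can invade when rare, so the interior equilibrium is stable.

stable coexistence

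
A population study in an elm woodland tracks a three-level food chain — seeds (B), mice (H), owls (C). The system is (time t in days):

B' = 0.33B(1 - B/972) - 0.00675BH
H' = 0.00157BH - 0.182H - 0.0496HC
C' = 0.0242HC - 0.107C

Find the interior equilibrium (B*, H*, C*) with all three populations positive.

From dC/dt = 0: 0.0242H* = 0.107, so H* = 4.42.
From dB/dt = 0: 0.33(1 - B*/972) = 0.00675·4.42, giving B* = 972·(1 - 0.0904) = 884.
From dH/dt = 0: 0.00157·884 - 0.182 = 0.0496C*, so C* = 1.21/0.0496 = 24.3.

B* ≈ 884, H* ≈ 4.42, C* ≈ 24.3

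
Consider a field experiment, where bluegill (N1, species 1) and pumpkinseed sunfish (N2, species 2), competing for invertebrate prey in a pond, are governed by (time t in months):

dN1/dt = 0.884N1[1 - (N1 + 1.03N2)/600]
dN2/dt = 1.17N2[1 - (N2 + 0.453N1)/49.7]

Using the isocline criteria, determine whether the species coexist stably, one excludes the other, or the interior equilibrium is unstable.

Compare the nullcline intercepts: K1/α12 = 600/1.03 = 583 > K2 = 49.7; K2/α21 = 49.7/0.453 = 110 < K1 = 600.
Since the inequalities point opposite ways, species 1 can invade but species 2 cannot.

species 1 excludes species 2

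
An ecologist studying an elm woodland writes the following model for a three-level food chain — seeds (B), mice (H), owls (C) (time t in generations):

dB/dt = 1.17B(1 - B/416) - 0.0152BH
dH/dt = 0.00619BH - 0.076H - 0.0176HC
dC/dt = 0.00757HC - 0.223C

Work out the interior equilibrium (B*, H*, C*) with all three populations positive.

From dC/dt = 0: 0.00757H* = 0.223, so H* = 29.5.
From dB/dt = 0: 1.17(1 - B*/416) = 0.0152·29.5, giving B* = 416·(1 - 0.383) = 257.
From dH/dt = 0: 0.00619·257 - 0.076 = 0.0176C*, so C* = 1.51/0.0176 = 86.

B* ≈ 257, H* ≈ 29.5, C* ≈ 86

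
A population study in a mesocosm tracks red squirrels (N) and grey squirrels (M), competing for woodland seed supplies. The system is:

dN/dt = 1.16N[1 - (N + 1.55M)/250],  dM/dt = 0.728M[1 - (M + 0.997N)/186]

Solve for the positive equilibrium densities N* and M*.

Setting both brackets to zero gives the nullclines N + 1.55M = 250 and 0.997N + M = 186.
Substituting M = 186 - 0.997N into the first: N(1 - 1.55·0.997) = 250 - 1.55·186.
So N* = -38.3/-0.545 = 70.2, and then M* = 186 - 0.997·70.2 = 116.

N* ≈ 70.2, M* ≈ 116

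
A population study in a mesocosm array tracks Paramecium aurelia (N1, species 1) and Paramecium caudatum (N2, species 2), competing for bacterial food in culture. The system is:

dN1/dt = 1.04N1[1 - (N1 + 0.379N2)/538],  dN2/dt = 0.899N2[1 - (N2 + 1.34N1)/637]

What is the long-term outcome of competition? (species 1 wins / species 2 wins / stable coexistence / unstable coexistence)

Compare the nullcline intercepts: K1/α12 = 538/0.379 = 1420 > K2 = 637; K2/α21 = 637/1.34 = 475 < K1 = 538.
Since the inequalities point opposite ways, species 1 can invade but species 2 cannot.

species 1 excludes species 2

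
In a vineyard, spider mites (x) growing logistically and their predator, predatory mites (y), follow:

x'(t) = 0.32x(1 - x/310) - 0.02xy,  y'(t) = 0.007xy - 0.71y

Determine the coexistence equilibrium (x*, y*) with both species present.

From dy/dt = 0 with y > 0: 0.007x* = 0.71, so x* = 101.
Substitute into dx/dt = 0: 0.32(1 - 101/310) = 0.02y*.
The bracket is 0.673, giving y* = 0.215/0.02 = 10.8.

x* ≈ 101, y* ≈ 10.8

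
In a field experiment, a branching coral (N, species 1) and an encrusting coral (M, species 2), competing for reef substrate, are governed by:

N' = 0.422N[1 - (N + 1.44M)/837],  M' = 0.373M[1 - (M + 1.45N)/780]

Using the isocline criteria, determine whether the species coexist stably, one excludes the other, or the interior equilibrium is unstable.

unstable coexistence (outcome depends on initial conditions)

Compare the nullcline intercepts: K1/α12 = 837/1.44 = 581 < K2 = 780; K2/α21 = 780/1.45 = 538 < K1 = 837.
Since both are reversed, neither can invade when rare; the interior point is a saddle.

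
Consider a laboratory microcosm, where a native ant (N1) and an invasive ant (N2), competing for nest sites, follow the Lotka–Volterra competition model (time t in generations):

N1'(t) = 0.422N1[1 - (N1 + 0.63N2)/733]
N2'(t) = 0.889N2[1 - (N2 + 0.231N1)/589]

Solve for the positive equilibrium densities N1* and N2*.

Setting both brackets to zero gives the nullclines N1 + 0.63N2 = 733 and 0.231N1 + N2 = 589.
Substituting N2 = 589 - 0.231N1 into the first: N1(1 - 0.63·0.231) = 733 - 0.63·589.
So N1* = 362/0.854 = 424, and then N2* = 589 - 0.231·424 = 491.

N1* ≈ 424, N2* ≈ 491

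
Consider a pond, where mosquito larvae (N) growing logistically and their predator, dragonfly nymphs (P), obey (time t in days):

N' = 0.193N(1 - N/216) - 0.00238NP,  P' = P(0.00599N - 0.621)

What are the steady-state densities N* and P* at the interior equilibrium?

N* ≈ 104, P* ≈ 42.2

From dP/dt = 0 with P > 0: 0.00599N* = 0.621, so N* = 104.
Substitute into dN/dt = 0: 0.193(1 - 104/216) = 0.00238P*.
The bracket is 0.52, giving P* = 0.1/0.00238 = 42.2.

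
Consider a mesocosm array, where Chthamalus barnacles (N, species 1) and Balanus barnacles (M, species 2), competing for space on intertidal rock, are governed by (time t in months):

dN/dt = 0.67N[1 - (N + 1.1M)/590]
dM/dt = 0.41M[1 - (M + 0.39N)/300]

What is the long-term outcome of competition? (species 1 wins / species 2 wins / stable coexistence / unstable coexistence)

Compare the nullcline intercepts: K1/α12 = 590/1.1 = 536 > K2 = 300; K2/α21 = 300/0.39 = 769 > K1 = 590.
Since both inequalities hold, each species can invade when rare, so the interior equilibrium is stable.

stable coexistence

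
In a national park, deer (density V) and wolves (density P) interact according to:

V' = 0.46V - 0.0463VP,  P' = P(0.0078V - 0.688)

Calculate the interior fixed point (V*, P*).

V* ≈ 88.2, P* ≈ 9.94

Set dP/dt = 0 with P > 0: 0.0078V - 0.688 = 0, so V* = 0.688/0.0078 = 88.2.
Set dV/dt = 0 with V > 0: 0.46 - 0.0463P = 0, so P* = 0.46/0.0463 = 9.94.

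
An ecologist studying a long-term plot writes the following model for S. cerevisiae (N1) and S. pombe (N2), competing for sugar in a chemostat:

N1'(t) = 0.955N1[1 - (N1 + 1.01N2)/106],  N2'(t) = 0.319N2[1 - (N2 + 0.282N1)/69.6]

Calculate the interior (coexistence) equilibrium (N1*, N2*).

Setting both brackets to zero gives the nullclines N1 + 1.01N2 = 106 and 0.282N1 + N2 = 69.6.
Substituting N2 = 69.6 - 0.282N1 into the first: N1(1 - 1.01·0.282) = 106 - 1.01·69.6.
So N1* = 35.7/0.715 = 49.9, and then N2* = 69.6 - 0.282·49.9 = 55.5.

N1* ≈ 49.9, N2* ≈ 55.5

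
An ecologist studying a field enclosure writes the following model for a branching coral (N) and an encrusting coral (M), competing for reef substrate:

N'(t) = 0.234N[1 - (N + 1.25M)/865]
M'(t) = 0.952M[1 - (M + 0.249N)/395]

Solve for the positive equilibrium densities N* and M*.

Setting both brackets to zero gives the nullclines N + 1.25M = 865 and 0.249N + M = 395.
Substituting M = 395 - 0.249N into the first: N(1 - 1.25·0.249) = 865 - 1.25·395.
So N* = 371/0.689 = 539, and then M* = 395 - 0.249·539 = 261.

N* ≈ 539, M* ≈ 261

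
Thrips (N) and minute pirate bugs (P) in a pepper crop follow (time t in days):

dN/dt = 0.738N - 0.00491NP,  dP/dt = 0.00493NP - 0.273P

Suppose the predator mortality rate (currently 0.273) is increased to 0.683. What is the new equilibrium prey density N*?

N* ≈ 139

At the interior fixed point, setting dP/dt = 0 with P > 0 fixes N* = (predator death rate)/(NP coefficient) — independent of the other coefficients.
With the change, N* = 0.683/0.00493 = 139; it rises from 55.4.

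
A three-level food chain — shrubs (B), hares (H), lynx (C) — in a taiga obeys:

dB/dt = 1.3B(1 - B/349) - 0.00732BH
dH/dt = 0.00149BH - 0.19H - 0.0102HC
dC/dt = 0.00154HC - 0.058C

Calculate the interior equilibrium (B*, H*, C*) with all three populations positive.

From dC/dt = 0: 0.00154H* = 0.058, so H* = 37.7.
From dB/dt = 0: 1.3(1 - B*/349) = 0.00732·37.7, giving B* = 349·(1 - 0.212) = 275.
From dH/dt = 0: 0.00149·275 - 0.19 = 0.0102C*, so C* = 0.22/0.0102 = 21.5.

B* ≈ 275, H* ≈ 37.7, C* ≈ 21.5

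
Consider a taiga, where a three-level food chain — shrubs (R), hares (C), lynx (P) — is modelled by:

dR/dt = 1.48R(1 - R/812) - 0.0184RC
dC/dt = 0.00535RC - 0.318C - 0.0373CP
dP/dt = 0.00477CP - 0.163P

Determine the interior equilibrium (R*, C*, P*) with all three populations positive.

R* ≈ 467, C* ≈ 34.2, P* ≈ 58.5

From dP/dt = 0: 0.00477C* = 0.163, so C* = 34.2.
From dR/dt = 0: 1.48(1 - R*/812) = 0.0184·34.2, giving R* = 812·(1 - 0.425) = 467.
From dC/dt = 0: 0.00535·467 - 0.318 = 0.0373P*, so P* = 2.18/0.0373 = 58.5.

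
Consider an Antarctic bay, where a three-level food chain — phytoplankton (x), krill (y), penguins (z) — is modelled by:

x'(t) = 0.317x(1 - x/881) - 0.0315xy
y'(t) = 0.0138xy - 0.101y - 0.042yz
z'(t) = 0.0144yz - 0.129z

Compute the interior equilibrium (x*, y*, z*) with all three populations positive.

x* ≈ 96.8, y* ≈ 8.96, z* ≈ 29.4

From dz/dt = 0: 0.0144y* = 0.129, so y* = 8.96.
From dx/dt = 0: 0.317(1 - x*/881) = 0.0315·8.96, giving x* = 881·(1 - 0.89) = 96.8.
From dy/dt = 0: 0.0138·96.8 - 0.101 = 0.042z*, so z* = 1.23/0.042 = 29.4.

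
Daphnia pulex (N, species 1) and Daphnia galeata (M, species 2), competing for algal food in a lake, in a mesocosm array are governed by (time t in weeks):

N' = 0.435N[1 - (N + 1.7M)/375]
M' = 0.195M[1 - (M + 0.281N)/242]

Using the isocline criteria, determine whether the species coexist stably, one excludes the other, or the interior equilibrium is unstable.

Compare the nullcline intercepts: K1/α12 = 375/1.7 = 221 < K2 = 242; K2/α21 = 242/0.281 = 861 > K1 = 375.
Since the inequalities point opposite ways, species 2 can invade but species 1 cannot.

species 2 excludes species 1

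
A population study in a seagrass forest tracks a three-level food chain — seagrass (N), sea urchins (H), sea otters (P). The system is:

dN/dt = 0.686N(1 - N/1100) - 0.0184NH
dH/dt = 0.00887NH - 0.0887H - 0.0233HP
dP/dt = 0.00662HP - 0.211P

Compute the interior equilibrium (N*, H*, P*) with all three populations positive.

From dP/dt = 0: 0.00662H* = 0.211, so H* = 31.9.
From dN/dt = 0: 0.686(1 - N*/1100) = 0.0184·31.9, giving N* = 1100·(1 - 0.855) = 160.
From dH/dt = 0: 0.00887·160 - 0.0887 = 0.0233P*, so P* = 1.33/0.0233 = 57.

N* ≈ 160, H* ≈ 31.9, P* ≈ 57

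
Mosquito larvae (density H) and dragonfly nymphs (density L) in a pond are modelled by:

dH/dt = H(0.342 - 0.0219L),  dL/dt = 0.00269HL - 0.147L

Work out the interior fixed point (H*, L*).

H* ≈ 54.6, L* ≈ 15.6

Set dL/dt = 0 with L > 0: 0.00269H - 0.147 = 0, so H* = 0.147/0.00269 = 54.6.
Set dH/dt = 0 with H > 0: 0.342 - 0.0219L = 0, so L* = 0.342/0.0219 = 15.6.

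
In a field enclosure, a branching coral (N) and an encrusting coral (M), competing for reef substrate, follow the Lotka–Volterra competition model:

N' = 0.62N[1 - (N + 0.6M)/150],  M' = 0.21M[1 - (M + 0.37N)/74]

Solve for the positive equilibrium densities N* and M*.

N* ≈ 136, M* ≈ 23.8

Setting both brackets to zero gives the nullclines N + 0.6M = 150 and 0.37N + M = 74.
Substituting M = 74 - 0.37N into the first: N(1 - 0.6·0.37) = 150 - 0.6·74.
So N* = 106/0.778 = 136, and then M* = 74 - 0.37·136 = 23.8.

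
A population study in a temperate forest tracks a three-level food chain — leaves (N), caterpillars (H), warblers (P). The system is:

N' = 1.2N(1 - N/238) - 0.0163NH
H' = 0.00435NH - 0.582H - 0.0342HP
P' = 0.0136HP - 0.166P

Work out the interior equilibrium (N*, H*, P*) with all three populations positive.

N* ≈ 199, H* ≈ 12.2, P* ≈ 8.24

From dP/dt = 0: 0.0136H* = 0.166, so H* = 12.2.
From dN/dt = 0: 1.2(1 - N*/238) = 0.0163·12.2, giving N* = 238·(1 - 0.166) = 199.
From dH/dt = 0: 0.00435·199 - 0.582 = 0.0342P*, so P* = 0.282/0.0342 = 8.24.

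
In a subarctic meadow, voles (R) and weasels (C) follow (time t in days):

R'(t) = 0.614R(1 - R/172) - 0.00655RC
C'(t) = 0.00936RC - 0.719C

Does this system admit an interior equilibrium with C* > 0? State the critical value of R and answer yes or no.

The predator equation gives dC/dt > 0 only when R > 0.719/0.00936 = 76.8.
Without the predator, R → K = 172. Since 172 > 76.8, the predator can invade and persist.

Threshold R = 76.8; K > 76.8, so yes, the predator persists.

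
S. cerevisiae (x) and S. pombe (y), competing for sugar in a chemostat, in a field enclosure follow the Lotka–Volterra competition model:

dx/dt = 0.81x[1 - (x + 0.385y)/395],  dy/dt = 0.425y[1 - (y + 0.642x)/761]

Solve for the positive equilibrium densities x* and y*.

Setting both brackets to zero gives the nullclines x + 0.385y = 395 and 0.642x + y = 761.
Substituting y = 761 - 0.642x into the first: x(1 - 0.385·0.642) = 395 - 0.385·761.
So x* = 102/0.753 = 136, and then y* = 761 - 0.642·136 = 674.

x* ≈ 136, y* ≈ 674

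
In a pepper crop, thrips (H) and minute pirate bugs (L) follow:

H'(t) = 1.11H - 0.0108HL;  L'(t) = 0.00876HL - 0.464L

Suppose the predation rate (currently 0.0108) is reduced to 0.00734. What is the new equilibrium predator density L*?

L* ≈ 151

At the interior fixed point, setting dH/dt = 0 with H > 0 fixes L* = (prey growth rate)/(HL coefficient) — independent of the other coefficients.
With the change, L* = 1.11/0.00734 = 151; it rises from 103.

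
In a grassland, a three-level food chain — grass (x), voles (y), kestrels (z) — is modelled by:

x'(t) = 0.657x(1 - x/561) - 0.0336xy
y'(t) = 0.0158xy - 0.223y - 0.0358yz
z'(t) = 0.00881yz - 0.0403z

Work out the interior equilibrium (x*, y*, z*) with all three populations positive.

x* ≈ 430, y* ≈ 4.57, z* ≈ 183

From dz/dt = 0: 0.00881y* = 0.0403, so y* = 4.57.
From dx/dt = 0: 0.657(1 - x*/561) = 0.0336·4.57, giving x* = 561·(1 - 0.234) = 430.
From dy/dt = 0: 0.0158·430 - 0.223 = 0.0358z*, so z* = 6.57/0.0358 = 183.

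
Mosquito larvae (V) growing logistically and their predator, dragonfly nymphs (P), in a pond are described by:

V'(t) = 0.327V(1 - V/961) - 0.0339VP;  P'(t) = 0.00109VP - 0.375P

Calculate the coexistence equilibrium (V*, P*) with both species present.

From dP/dt = 0 with P > 0: 0.00109V* = 0.375, so V* = 344.
Substitute into dV/dt = 0: 0.327(1 - 344/961) = 0.0339P*.
The bracket is 0.642, giving P* = 0.21/0.0339 = 6.19.

V* ≈ 344, P* ≈ 6.19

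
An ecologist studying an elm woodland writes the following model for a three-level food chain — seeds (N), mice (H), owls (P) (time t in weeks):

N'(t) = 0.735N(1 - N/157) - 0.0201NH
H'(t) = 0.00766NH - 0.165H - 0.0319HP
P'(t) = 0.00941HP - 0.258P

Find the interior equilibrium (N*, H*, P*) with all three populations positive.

From dP/dt = 0: 0.00941H* = 0.258, so H* = 27.4.
From dN/dt = 0: 0.735(1 - N*/157) = 0.0201·27.4, giving N* = 157·(1 - 0.75) = 39.3.
From dH/dt = 0: 0.00766·39.3 - 0.165 = 0.0319P*, so P* = 0.136/0.0319 = 4.26.

N* ≈ 39.3, H* ≈ 27.4, P* ≈ 4.26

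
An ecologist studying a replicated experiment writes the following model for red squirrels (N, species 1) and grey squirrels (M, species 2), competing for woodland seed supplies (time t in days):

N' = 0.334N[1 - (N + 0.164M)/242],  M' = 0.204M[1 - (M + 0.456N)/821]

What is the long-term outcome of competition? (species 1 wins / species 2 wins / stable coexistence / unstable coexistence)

stable coexistence

Compare the nullcline intercepts: K1/α12 = 242/0.164 = 1480 > K2 = 821; K2/α21 = 821/0.456 = 1800 > K1 = 242.
Since both inequalities hold, each species can invade when rare, so the interior equilibrium is stable.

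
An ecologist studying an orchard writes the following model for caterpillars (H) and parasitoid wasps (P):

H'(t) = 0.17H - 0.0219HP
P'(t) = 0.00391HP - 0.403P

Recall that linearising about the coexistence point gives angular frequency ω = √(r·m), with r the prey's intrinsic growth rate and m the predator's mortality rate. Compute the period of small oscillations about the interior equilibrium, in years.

Here r = 0.17 and m = 0.403, so r·m = 0.0685.
ω = √0.0685 = 0.262 per year, hence T = 2π/ω ≈ 24 years.

T ≈ 24 years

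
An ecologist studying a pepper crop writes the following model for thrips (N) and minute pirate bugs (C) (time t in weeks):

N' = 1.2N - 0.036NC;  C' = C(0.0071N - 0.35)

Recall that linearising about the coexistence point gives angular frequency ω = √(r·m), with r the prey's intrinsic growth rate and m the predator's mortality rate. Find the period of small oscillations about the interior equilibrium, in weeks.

T ≈ 9.7 weeks

Here r = 1.2 and m = 0.35, so r·m = 0.42.
ω = √0.42 = 0.648 per week, hence T = 2π/ω ≈ 9.7 weeks.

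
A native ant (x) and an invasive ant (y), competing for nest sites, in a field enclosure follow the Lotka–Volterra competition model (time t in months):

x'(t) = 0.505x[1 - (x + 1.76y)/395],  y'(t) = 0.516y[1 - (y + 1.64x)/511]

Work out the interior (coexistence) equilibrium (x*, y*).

x* ≈ 267, y* ≈ 72.5

Setting both brackets to zero gives the nullclines x + 1.76y = 395 and 1.64x + y = 511.
Substituting y = 511 - 1.64x into the first: x(1 - 1.76·1.64) = 395 - 1.76·511.
So x* = -504/-1.89 = 267, and then y* = 511 - 1.64·267 = 72.5.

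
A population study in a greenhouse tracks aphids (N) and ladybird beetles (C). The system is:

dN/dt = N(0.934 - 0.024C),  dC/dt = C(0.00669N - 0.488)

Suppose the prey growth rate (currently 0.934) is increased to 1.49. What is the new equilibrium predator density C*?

C* ≈ 62.1

At the interior fixed point, setting dN/dt = 0 with N > 0 fixes C* = (prey growth rate)/(NC coefficient) — independent of the other coefficients.
With the change, C* = 1.49/0.024 = 62.1; it rises from 38.9.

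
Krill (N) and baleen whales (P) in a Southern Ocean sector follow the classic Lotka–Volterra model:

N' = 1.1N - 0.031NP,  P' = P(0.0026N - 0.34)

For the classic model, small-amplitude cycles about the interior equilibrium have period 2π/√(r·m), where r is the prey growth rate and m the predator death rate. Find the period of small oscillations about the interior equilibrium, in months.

Here r = 1.1 and m = 0.34, so r·m = 0.374.
ω = √0.374 = 0.612 per month, hence T = 2π/ω ≈ 10.3 months.

T ≈ 10.3 months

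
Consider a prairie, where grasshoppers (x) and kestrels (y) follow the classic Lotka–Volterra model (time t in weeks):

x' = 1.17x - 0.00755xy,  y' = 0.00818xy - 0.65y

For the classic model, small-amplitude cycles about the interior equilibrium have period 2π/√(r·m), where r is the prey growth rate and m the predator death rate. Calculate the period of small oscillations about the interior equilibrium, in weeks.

Here r = 1.17 and m = 0.65, so r·m = 0.76.
ω = √0.76 = 0.872 per week, hence T = 2π/ω ≈ 7.2 weeks.

T ≈ 7.2 weeks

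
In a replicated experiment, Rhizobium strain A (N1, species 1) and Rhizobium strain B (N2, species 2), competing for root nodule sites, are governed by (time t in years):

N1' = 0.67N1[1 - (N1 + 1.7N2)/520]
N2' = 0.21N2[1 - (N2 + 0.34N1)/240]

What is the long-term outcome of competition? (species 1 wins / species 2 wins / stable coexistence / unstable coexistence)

Compare the nullcline intercepts: K1/α12 = 520/1.7 = 306 > K2 = 240; K2/α21 = 240/0.34 = 706 > K1 = 520.
Since both inequalities hold, each species can invade when rare, so the interior equilibrium is stable.

stable coexistence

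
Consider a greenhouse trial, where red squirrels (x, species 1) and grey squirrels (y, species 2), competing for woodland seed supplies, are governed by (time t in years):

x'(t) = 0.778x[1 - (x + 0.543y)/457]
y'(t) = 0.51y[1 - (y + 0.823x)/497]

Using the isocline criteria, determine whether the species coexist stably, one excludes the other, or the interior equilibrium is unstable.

Compare the nullcline intercepts: K1/α12 = 457/0.543 = 842 > K2 = 497; K2/α21 = 497/0.823 = 604 > K1 = 457.
Since both inequalities hold, each species can invade when rare, so the interior equilibrium is stable.

stable coexistence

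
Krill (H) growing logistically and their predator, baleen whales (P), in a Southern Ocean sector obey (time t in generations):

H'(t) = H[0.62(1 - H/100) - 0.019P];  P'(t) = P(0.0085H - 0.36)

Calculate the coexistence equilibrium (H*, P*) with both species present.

From dP/dt = 0 with P > 0: 0.0085H* = 0.36, so H* = 42.4.
Substitute into dH/dt = 0: 0.62(1 - 42.4/100) = 0.019P*.
The bracket is 0.576, giving P* = 0.357/0.019 = 18.8.

H* ≈ 42.4, P* ≈ 18.8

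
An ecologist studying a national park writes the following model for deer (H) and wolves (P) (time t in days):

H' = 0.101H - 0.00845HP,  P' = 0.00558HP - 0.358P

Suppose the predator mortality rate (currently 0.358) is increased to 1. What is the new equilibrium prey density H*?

At the interior fixed point, setting dP/dt = 0 with P > 0 fixes H* = (predator death rate)/(HP coefficient) — independent of the other coefficients.
With the change, H* = 1/0.00558 = 179; it rises from 64.2.

H* ≈ 179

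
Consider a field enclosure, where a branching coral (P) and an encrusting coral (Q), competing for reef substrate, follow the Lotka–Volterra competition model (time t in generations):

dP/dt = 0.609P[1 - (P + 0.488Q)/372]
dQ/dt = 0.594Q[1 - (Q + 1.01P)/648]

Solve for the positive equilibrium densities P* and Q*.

P* ≈ 110, Q* ≈ 537

Setting both brackets to zero gives the nullclines P + 0.488Q = 372 and 1.01P + Q = 648.
Substituting Q = 648 - 1.01P into the first: P(1 - 0.488·1.01) = 372 - 0.488·648.
So P* = 55.8/0.507 = 110, and then Q* = 648 - 1.01·110 = 537.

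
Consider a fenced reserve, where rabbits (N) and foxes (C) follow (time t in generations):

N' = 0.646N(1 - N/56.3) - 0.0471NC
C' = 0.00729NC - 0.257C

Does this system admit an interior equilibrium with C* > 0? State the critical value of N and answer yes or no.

The predator equation gives dC/dt > 0 only when N > 0.257/0.00729 = 35.3.
Without the predator, N → K = 56.3. Since 56.3 > 35.3, the predator can invade and persist.

Threshold N = 35.3; K > 35.3, so yes, the predator persists.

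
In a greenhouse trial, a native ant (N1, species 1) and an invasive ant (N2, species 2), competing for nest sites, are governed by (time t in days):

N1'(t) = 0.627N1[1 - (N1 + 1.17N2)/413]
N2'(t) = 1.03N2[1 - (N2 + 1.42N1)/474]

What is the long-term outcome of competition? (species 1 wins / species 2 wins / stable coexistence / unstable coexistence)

unstable coexistence (outcome depends on initial conditions)

Compare the nullcline intercepts: K1/α12 = 413/1.17 = 353 < K2 = 474; K2/α21 = 474/1.42 = 334 < K1 = 413.
Since both are reversed, neither can invade when rare; the interior point is a saddle.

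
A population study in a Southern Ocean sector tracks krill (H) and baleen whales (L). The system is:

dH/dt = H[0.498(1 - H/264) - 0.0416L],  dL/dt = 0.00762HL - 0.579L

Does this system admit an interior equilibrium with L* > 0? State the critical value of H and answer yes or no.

Threshold H = 76; K > 76, so yes, the predator persists.

The predator equation gives dL/dt > 0 only when H > 0.579/0.00762 = 76.
Without the predator, H → K = 264. Since 264 > 76, the predator can invade and persist.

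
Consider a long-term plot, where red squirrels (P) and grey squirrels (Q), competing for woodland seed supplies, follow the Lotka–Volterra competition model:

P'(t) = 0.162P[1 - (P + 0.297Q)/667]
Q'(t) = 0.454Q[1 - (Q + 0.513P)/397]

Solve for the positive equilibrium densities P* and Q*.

Setting both brackets to zero gives the nullclines P + 0.297Q = 667 and 0.513P + Q = 397.
Substituting Q = 397 - 0.513P into the first: P(1 - 0.297·0.513) = 667 - 0.297·397.
So P* = 549/0.848 = 648, and then Q* = 397 - 0.513·648 = 64.7.

P* ≈ 648, Q* ≈ 64.7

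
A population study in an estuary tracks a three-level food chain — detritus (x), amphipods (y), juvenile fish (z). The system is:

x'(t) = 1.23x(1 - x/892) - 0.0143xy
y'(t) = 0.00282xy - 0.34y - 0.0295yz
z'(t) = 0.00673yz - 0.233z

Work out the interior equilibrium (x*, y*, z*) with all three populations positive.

From dz/dt = 0: 0.00673y* = 0.233, so y* = 34.6.
From dx/dt = 0: 1.23(1 - x*/892) = 0.0143·34.6, giving x* = 892·(1 - 0.403) = 533.
From dy/dt = 0: 0.00282·533 - 0.34 = 0.0295z*, so z* = 1.16/0.0295 = 39.4.

x* ≈ 533, y* ≈ 34.6, z* ≈ 39.4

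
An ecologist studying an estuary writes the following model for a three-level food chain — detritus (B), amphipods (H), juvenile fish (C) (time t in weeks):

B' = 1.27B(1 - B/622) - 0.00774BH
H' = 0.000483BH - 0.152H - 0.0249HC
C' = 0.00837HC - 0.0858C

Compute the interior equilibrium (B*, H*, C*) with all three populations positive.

B* ≈ 583, H* ≈ 10.3, C* ≈ 5.21

From dC/dt = 0: 0.00837H* = 0.0858, so H* = 10.3.
From dB/dt = 0: 1.27(1 - B*/622) = 0.00774·10.3, giving B* = 622·(1 - 0.0625) = 583.
From dH/dt = 0: 0.000483·583 - 0.152 = 0.0249C*, so C* = 0.13/0.0249 = 5.21.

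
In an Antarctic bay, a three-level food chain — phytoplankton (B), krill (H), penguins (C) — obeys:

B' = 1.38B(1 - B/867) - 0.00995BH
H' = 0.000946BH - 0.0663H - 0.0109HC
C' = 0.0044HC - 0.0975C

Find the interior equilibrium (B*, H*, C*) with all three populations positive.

From dC/dt = 0: 0.0044H* = 0.0975, so H* = 22.2.
From dB/dt = 0: 1.38(1 - B*/867) = 0.00995·22.2, giving B* = 867·(1 - 0.16) = 728.
From dH/dt = 0: 0.000946·728 - 0.0663 = 0.0109C*, so C* = 0.623/0.0109 = 57.1.

B* ≈ 728, H* ≈ 22.2, C* ≈ 57.1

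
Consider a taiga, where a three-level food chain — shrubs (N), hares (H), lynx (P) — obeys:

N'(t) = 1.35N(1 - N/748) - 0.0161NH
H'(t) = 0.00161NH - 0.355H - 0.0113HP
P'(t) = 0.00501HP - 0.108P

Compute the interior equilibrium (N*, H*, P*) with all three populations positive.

N* ≈ 556, H* ≈ 21.6, P* ≈ 47.8

From dP/dt = 0: 0.00501H* = 0.108, so H* = 21.6.
From dN/dt = 0: 1.35(1 - N*/748) = 0.0161·21.6, giving N* = 748·(1 - 0.257) = 556.
From dH/dt = 0: 0.00161·556 - 0.355 = 0.0113P*, so P* = 0.54/0.0113 = 47.8.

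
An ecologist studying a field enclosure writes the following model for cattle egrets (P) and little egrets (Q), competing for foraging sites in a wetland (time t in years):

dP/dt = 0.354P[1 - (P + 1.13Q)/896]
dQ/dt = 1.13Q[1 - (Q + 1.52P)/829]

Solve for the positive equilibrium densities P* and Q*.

Setting both brackets to zero gives the nullclines P + 1.13Q = 896 and 1.52P + Q = 829.
Substituting Q = 829 - 1.52P into the first: P(1 - 1.13·1.52) = 896 - 1.13·829.
So P* = -40.8/-0.718 = 56.8, and then Q* = 829 - 1.52·56.8 = 743.

P* ≈ 56.8, Q* ≈ 743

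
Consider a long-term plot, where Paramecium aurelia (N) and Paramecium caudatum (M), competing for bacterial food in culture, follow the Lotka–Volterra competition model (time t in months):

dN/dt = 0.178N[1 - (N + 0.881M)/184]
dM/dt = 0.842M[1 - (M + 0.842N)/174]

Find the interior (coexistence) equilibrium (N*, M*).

N* ≈ 119, M* ≈ 73.9

Setting both brackets to zero gives the nullclines N + 0.881M = 184 and 0.842N + M = 174.
Substituting M = 174 - 0.842N into the first: N(1 - 0.881·0.842) = 184 - 0.881·174.
So N* = 30.7/0.258 = 119, and then M* = 174 - 0.842·119 = 73.9.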